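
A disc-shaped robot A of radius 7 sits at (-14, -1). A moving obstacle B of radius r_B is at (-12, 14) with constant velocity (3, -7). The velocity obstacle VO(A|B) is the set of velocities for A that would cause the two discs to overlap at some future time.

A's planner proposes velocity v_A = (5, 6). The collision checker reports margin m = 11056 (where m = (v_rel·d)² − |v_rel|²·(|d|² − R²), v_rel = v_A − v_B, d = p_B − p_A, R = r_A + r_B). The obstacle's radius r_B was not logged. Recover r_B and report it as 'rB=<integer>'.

m = 11056
d = (2, 15);  v_rel = (2, 13),  |v_rel|² = 173
v_rel×d = (2)·(15) − (13)·(2) = 4
since m = R²·173 − 4²:  R² = (16 + 11056) / 173 = 64
R = √64 = 8  ⇒  r_B = 8 − 7 = 1

rB=1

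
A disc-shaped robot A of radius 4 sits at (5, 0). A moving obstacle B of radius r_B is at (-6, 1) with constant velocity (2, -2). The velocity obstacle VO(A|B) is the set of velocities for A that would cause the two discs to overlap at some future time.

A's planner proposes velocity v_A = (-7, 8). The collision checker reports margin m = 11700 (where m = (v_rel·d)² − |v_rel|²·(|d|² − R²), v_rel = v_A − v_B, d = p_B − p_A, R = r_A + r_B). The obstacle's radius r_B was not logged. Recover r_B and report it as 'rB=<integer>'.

m = 11700
d = (-11, 1);  v_rel = (-9, 10),  |v_rel|² = 181
v_rel×d = (-9)·(1) − (10)·(-11) = 101
since m = R²·181 − 101²:  R² = (10201 + 11700) / 181 = 121
R = √121 = 11  ⇒  r_B = 11 − 4 = 7

rB=7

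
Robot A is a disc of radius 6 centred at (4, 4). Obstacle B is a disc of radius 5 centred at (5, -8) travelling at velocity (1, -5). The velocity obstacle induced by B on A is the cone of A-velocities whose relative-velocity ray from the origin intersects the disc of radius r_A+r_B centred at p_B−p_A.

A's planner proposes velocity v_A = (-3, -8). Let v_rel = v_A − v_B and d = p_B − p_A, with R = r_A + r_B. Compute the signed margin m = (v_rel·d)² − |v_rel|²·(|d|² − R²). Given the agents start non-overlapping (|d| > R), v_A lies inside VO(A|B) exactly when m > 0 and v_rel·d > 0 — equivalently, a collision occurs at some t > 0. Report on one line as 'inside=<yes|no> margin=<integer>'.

d = (1, -12),  |d|² = 145;  R = 6+5 = 11,  c = 145−11² = 24
v_rel = (-4, -3),  |v_rel|² = 25;  v_rel·d = (-4)·(1) + (-3)·(-12) = 32
25·t² − 64·t + 24 = 0  ⇒  m = 32² − 25·24 = 424
m = 424 > 0,  v_rel·d = 32 > 0  ⇒  inside

inside=yes margin=424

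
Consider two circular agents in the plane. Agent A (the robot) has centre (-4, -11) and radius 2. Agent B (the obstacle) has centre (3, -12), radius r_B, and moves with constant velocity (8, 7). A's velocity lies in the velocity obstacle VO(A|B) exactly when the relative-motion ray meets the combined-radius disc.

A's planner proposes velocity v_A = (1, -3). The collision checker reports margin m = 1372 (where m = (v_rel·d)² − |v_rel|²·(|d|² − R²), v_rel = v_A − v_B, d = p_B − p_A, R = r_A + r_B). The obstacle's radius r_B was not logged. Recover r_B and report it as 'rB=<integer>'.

m = 1372
d = (7, -1);  v_rel = (-7, -10),  |v_rel|² = 149
v_rel×d = (-7)·(-1) − (-10)·(7) = 77
since m = R²·149 − 77²:  R² = (5929 + 1372) / 149 = 49
R = √49 = 7  ⇒  r_B = 7 − 2 = 5

rB=5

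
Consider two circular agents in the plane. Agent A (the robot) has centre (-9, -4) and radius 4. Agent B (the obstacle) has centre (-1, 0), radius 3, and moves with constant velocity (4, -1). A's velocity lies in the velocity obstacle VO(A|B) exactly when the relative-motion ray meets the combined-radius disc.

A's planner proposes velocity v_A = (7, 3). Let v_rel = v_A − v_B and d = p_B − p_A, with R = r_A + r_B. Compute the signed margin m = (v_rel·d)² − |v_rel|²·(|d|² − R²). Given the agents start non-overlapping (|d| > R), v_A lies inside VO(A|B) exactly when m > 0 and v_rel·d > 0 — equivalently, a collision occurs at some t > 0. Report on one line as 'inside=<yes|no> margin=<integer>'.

d = (8, 4),  |d|² = 80;  R = 4+3 = 7,  c = 80−7² = 31
v_rel = (3, 4),  |v_rel|² = 25;  v_rel·d = (3)·(8) + (4)·(4) = 40
25·t² − 80·t + 31 = 0  ⇒  m = 40² − 25·31 = 825
m = 825 > 0,  v_rel·d = 40 > 0  ⇒  inside

inside=yes margin=825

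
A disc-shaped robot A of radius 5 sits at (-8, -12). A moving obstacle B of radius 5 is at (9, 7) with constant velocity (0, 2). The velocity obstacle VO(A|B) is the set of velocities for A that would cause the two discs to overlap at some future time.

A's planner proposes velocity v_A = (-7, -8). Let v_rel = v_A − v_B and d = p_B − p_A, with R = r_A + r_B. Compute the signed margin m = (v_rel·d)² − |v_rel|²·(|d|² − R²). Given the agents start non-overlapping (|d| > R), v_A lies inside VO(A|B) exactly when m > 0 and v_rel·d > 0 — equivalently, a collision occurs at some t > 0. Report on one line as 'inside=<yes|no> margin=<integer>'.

d = (17, 19),  |d|² = 650;  R = 5+5 = 10,  c = 650−10² = 550
v_rel = (-7, -10),  |v_rel|² = 149;  v_rel·d = (-7)·(17) + (-10)·(19) = -309
149·t² + 618·t + 550 = 0  ⇒  m = (-309)² − 149·550 = 13531
m = 13531 > 0,  v_rel·d = -309 < 0  ⇒  outside

inside=no margin=13531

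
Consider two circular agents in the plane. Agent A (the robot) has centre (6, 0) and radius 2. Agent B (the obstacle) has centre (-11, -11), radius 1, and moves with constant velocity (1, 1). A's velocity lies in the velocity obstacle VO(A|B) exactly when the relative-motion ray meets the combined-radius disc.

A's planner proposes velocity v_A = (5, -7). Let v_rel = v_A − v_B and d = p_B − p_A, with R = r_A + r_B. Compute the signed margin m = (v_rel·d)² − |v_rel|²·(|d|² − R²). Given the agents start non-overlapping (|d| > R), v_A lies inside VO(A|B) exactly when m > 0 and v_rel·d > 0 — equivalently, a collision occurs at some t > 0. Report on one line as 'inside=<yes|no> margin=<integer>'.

d = (-17, -11),  |d|² = 410;  R = 2+1 = 3,  c = 410−3² = 401
v_rel = (4, -8),  |v_rel|² = 80;  v_rel·d = (4)·(-17) + (-8)·(-11) = 20
80·t² − 40·t + 401 = 0  ⇒  m = 20² − 80·401 = -31680
m = -31680 < 0,  v_rel·d = 20 > 0  ⇒  outside

inside=no margin=-31680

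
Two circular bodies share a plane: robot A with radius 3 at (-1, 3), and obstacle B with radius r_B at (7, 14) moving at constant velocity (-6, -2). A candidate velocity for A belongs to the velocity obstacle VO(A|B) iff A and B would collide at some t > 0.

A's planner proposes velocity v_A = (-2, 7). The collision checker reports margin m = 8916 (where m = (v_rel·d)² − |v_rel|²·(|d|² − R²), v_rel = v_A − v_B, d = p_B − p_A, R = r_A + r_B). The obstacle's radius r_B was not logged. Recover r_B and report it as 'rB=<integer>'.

m = 8916
d = (8, 11);  v_rel = (4, 9),  |v_rel|² = 97
v_rel×d = (4)·(11) − (9)·(8) = -28
since m = R²·97 − (-28)²:  R² = (784 + 8916) / 97 = 100
R = √100 = 10  ⇒  r_B = 10 − 3 = 7

rB=7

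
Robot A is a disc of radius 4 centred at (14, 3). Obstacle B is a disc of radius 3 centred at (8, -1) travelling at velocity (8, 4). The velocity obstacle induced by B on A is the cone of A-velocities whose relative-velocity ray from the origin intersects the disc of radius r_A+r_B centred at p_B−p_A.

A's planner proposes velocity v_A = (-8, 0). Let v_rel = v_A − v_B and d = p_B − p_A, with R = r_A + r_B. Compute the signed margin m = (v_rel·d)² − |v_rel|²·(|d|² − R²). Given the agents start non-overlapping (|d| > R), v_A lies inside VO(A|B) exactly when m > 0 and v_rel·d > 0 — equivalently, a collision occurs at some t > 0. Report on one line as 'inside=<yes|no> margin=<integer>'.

d = (-6, -4),  |d|² = 52;  R = 4+3 = 7,  c = 52−7² = 3
v_rel = (-16, -4),  |v_rel|² = 272;  v_rel·d = (-16)·(-6) + (-4)·(-4) = 112
272·t² − 224·t + 3 = 0  ⇒  m = 112² − 272·3 = 11728
m = 11728 > 0,  v_rel·d = 112 > 0  ⇒  inside

inside=yes margin=11728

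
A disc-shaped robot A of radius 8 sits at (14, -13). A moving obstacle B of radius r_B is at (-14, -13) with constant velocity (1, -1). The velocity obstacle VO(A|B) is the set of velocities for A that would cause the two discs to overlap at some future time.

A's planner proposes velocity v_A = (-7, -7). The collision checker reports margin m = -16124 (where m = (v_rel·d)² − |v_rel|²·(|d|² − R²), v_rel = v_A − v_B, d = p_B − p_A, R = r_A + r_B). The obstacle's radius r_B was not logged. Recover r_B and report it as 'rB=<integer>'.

m = -16124
d = (-28, 0);  v_rel = (-8, -6),  |v_rel|² = 100
v_rel×d = (-8)·(0) − (-6)·(-28) = -168
since m = R²·100 − (-168)²:  R² = (28224 + -16124) / 100 = 121
R = √121 = 11  ⇒  r_B = 11 − 8 = 3

rB=3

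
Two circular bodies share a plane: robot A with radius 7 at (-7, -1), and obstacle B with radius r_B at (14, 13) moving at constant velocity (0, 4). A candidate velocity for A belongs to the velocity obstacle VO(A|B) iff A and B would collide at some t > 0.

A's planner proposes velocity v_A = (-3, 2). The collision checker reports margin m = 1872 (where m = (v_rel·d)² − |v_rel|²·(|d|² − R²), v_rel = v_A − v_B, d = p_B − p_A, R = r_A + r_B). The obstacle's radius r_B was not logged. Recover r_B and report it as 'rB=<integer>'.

m = 1872
d = (21, 14);  v_rel = (-3, -2),  |v_rel|² = 13
v_rel×d = (-3)·(14) − (-2)·(21) = 0
since m = R²·13 − 0²:  R² = (0 + 1872) / 13 = 144
R = √144 = 12  ⇒  r_B = 12 − 7 = 5

rB=5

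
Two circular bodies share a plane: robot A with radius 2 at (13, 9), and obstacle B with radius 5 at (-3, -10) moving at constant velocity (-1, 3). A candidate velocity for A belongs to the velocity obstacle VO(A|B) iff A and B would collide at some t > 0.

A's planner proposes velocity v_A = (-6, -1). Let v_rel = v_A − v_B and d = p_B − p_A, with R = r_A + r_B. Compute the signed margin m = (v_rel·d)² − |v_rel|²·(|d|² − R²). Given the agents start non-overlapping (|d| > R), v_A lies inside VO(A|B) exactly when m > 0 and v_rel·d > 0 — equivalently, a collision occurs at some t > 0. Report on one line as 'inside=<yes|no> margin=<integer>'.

d = (-16, -19),  |d|² = 617;  R = 2+5 = 7,  c = 617−7² = 568
v_rel = (-5, -4),  |v_rel|² = 41;  v_rel·d = (-5)·(-16) + (-4)·(-19) = 156
41·t² − 312·t + 568 = 0  ⇒  m = 156² − 41·568 = 1048
m = 1048 > 0,  v_rel·d = 156 > 0  ⇒  inside

inside=yes margin=1048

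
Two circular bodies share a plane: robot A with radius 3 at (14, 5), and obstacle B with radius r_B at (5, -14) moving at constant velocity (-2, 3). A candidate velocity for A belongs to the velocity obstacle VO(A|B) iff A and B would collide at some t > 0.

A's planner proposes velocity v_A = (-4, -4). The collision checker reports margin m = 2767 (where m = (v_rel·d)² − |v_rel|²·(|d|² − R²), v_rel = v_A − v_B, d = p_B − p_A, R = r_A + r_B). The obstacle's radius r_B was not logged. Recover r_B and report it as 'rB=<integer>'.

m = 2767
d = (-9, -19);  v_rel = (-2, -7),  |v_rel|² = 53
v_rel×d = (-2)·(-19) − (-7)·(-9) = -25
since m = R²·53 − (-25)²:  R² = (625 + 2767) / 53 = 64
R = √64 = 8  ⇒  r_B = 8 − 3 = 5

rB=5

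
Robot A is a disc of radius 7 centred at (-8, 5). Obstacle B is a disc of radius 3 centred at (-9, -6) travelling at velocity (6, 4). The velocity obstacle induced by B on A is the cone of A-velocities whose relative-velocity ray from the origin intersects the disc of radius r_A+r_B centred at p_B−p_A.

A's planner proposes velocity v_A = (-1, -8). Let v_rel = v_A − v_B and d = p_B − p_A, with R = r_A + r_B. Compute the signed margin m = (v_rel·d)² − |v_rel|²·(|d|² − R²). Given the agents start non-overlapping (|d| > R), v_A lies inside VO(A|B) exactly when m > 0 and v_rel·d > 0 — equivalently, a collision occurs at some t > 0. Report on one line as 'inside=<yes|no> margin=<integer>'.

d = (-1, -11),  |d|² = 122;  R = 7+3 = 10,  c = 122−10² = 22
v_rel = (-7, -12),  |v_rel|² = 193;  v_rel·d = (-7)·(-1) + (-12)·(-11) = 139
193·t² − 278·t + 22 = 0  ⇒  m = 139² − 193·22 = 15075
m = 15075 > 0,  v_rel·d = 139 > 0  ⇒  inside

inside=yes margin=15075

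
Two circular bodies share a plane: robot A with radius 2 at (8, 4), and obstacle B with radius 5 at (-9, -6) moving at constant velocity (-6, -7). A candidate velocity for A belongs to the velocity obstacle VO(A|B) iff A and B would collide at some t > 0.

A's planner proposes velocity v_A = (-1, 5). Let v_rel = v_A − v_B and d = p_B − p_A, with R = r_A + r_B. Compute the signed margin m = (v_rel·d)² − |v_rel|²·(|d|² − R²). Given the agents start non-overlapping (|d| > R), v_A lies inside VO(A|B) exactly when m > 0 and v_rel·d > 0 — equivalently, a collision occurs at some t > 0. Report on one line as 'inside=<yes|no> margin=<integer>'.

d = (-17, -10),  |d|² = 389;  R = 2+5 = 7,  c = 389−7² = 340
v_rel = (5, 12),  |v_rel|² = 169;  v_rel·d = (5)·(-17) + (12)·(-10) = -205
169·t² + 410·t + 340 = 0  ⇒  m = (-205)² − 169·340 = -15435
m = -15435 < 0,  v_rel·d = -205 < 0  ⇒  outside

inside=no margin=-15435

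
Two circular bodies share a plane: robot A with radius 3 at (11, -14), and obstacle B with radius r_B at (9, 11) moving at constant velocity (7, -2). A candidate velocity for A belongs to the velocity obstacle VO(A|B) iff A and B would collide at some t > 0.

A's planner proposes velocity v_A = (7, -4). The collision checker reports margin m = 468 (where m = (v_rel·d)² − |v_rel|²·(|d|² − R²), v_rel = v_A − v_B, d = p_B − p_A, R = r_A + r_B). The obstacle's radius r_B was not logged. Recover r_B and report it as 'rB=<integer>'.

m = 468
d = (-2, 25);  v_rel = (0, -2),  |v_rel|² = 4
v_rel×d = (0)·(25) − (-2)·(-2) = -4
since m = R²·4 − (-4)²:  R² = (16 + 468) / 4 = 121
R = √121 = 11  ⇒  r_B = 11 − 3 = 8

rB=8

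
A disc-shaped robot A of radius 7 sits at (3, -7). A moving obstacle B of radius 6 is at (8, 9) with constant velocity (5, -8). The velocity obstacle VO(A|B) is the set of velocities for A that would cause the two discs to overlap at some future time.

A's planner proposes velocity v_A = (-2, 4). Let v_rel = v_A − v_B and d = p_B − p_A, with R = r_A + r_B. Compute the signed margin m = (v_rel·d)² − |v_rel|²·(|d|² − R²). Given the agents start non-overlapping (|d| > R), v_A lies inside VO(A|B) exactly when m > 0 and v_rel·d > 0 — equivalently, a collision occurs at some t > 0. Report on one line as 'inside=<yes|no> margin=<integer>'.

d = (5, 16),  |d|² = 281;  R = 7+6 = 13,  c = 281−13² = 112
v_rel = (-7, 12),  |v_rel|² = 193;  v_rel·d = (-7)·(5) + (12)·(16) = 157
193·t² − 314·t + 112 = 0  ⇒  m = 157² − 193·112 = 3033
m = 3033 > 0,  v_rel·d = 157 > 0  ⇒  inside

inside=yes margin=3033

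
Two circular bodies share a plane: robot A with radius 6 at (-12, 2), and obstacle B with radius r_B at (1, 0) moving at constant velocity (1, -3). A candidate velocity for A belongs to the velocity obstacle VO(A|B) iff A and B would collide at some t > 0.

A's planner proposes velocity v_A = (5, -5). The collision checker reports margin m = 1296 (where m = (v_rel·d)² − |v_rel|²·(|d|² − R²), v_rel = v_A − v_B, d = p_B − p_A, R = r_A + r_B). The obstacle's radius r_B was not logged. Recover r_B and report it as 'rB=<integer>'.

m = 1296
d = (13, -2);  v_rel = (4, -2),  |v_rel|² = 20
v_rel×d = (4)·(-2) − (-2)·(13) = 18
since m = R²·20 − 18²:  R² = (324 + 1296) / 20 = 81
R = √81 = 9  ⇒  r_B = 9 − 6 = 3

rB=3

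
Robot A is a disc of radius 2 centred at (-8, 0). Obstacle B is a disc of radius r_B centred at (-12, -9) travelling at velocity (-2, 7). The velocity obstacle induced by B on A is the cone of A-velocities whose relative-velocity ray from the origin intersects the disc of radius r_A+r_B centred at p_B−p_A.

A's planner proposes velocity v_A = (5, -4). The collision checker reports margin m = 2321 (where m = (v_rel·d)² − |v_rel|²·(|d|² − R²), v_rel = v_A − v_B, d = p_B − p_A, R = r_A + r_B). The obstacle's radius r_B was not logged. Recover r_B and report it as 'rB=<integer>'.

m = 2321
d = (-4, -9);  v_rel = (7, -11),  |v_rel|² = 170
v_rel×d = (7)·(-9) − (-11)·(-4) = -107
since m = R²·170 − (-107)²:  R² = (11449 + 2321) / 170 = 81
R = √81 = 9  ⇒  r_B = 9 − 2 = 7

rB=7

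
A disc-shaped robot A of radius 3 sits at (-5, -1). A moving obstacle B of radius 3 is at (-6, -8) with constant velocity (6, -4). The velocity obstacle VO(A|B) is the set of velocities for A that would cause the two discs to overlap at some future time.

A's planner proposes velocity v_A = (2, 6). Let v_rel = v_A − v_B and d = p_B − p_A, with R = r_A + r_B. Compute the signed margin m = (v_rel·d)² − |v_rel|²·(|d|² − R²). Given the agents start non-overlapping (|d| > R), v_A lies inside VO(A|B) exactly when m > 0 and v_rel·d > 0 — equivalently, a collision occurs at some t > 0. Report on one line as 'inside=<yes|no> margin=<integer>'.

d = (-1, -7),  |d|² = 50;  R = 3+3 = 6,  c = 50−6² = 14
v_rel = (-4, 10),  |v_rel|² = 116;  v_rel·d = (-4)·(-1) + (10)·(-7) = -66
116·t² + 132·t + 14 = 0  ⇒  m = (-66)² − 116·14 = 2732
m = 2732 > 0,  v_rel·d = -66 < 0  ⇒  outside

inside=no margin=2732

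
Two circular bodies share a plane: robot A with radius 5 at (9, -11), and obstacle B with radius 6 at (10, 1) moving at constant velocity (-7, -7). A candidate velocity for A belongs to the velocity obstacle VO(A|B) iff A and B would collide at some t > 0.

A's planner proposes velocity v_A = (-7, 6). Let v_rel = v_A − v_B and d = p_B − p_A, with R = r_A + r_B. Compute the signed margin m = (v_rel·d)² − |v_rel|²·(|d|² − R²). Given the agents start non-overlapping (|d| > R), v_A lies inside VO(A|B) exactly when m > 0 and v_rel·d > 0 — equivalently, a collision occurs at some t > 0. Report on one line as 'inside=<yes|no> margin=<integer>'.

d = (1, 12),  |d|² = 145;  R = 5+6 = 11,  c = 145−11² = 24
v_rel = (0, 13),  |v_rel|² = 169;  v_rel·d = (0)·(1) + (13)·(12) = 156
169·t² − 312·t + 24 = 0  ⇒  m = 156² − 169·24 = 20280
m = 20280 > 0,  v_rel·d = 156 > 0  ⇒  inside

inside=yes margin=20280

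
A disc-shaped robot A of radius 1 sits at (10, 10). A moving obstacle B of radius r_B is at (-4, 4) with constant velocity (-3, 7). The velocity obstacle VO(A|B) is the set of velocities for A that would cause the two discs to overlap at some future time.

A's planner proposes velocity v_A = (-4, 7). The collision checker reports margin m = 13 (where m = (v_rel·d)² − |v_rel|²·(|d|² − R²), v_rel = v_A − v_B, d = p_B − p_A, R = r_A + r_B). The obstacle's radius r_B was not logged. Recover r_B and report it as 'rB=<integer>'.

m = 13
d = (-14, -6);  v_rel = (-1, 0),  |v_rel|² = 1
v_rel×d = (-1)·(-6) − (0)·(-14) = 6
since m = R²·1 − 6²:  R² = (36 + 13) / 1 = 49
R = √49 = 7  ⇒  r_B = 7 − 1 = 6

rB=6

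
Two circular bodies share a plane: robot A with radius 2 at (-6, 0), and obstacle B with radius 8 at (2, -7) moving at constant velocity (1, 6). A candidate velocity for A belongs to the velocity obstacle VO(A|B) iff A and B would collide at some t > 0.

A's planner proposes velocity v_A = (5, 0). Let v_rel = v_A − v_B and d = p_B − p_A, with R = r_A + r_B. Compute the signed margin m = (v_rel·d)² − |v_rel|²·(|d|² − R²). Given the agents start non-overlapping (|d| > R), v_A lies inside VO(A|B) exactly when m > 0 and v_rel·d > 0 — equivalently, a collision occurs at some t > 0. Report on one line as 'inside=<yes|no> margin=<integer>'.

d = (8, -7),  |d|² = 113;  R = 2+8 = 10,  c = 113−10² = 13
v_rel = (4, -6),  |v_rel|² = 52;  v_rel·d = (4)·(8) + (-6)·(-7) = 74
52·t² − 148·t + 13 = 0  ⇒  m = 74² − 52·13 = 4800
m = 4800 > 0,  v_rel·d = 74 > 0  ⇒  inside

inside=yes margin=4800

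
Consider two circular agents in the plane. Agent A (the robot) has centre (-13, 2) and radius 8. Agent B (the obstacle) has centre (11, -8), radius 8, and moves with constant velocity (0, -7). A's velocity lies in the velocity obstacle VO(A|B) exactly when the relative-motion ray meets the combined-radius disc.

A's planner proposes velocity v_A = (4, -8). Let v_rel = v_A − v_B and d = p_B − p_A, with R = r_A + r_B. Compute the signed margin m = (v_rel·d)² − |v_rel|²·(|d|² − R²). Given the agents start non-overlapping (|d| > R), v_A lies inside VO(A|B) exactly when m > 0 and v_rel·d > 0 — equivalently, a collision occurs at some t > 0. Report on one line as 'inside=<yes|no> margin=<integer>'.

d = (24, -10),  |d|² = 676;  R = 8+8 = 16,  c = 676−16² = 420
v_rel = (4, -1),  |v_rel|² = 17;  v_rel·d = (4)·(24) + (-1)·(-10) = 106
17·t² − 212·t + 420 = 0  ⇒  m = 106² − 17·420 = 4096
m = 4096 > 0,  v_rel·d = 106 > 0  ⇒  inside

inside=yes margin=4096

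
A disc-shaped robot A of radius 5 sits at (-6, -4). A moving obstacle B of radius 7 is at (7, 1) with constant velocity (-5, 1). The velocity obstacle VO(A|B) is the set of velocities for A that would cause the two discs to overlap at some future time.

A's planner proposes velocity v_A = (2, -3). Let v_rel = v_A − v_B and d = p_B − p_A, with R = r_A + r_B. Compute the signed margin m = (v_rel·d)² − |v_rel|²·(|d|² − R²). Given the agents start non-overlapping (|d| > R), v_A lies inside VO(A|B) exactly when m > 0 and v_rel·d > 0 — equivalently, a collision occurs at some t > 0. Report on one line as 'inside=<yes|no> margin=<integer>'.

d = (13, 5),  |d|² = 194;  R = 5+7 = 12,  c = 194−12² = 50
v_rel = (7, -4),  |v_rel|² = 65;  v_rel·d = (7)·(13) + (-4)·(5) = 71
65·t² − 142·t + 50 = 0  ⇒  m = 71² − 65·50 = 1791
m = 1791 > 0,  v_rel·d = 71 > 0  ⇒  inside

inside=yes margin=1791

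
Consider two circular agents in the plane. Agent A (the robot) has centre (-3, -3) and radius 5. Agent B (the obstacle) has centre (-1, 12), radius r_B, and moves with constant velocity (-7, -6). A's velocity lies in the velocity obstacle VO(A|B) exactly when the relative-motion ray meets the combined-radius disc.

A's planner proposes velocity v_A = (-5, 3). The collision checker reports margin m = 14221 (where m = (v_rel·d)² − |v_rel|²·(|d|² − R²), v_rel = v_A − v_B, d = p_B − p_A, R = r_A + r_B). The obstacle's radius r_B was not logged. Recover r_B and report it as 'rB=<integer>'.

m = 14221
d = (2, 15);  v_rel = (2, 9),  |v_rel|² = 85
v_rel×d = (2)·(15) − (9)·(2) = 12
since m = R²·85 − 12²:  R² = (144 + 14221) / 85 = 169
R = √169 = 13  ⇒  r_B = 13 − 5 = 8

rB=8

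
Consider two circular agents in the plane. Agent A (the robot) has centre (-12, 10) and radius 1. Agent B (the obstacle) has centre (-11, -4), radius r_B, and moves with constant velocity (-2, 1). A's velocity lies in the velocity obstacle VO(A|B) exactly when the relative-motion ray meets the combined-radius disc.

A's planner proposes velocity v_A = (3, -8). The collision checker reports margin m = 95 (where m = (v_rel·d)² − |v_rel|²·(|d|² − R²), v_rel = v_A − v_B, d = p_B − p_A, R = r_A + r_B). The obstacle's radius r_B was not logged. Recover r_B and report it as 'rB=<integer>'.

m = 95
d = (1, -14);  v_rel = (5, -9),  |v_rel|² = 106
v_rel×d = (5)·(-14) − (-9)·(1) = -61
since m = R²·106 − (-61)²:  R² = (3721 + 95) / 106 = 36
R = √36 = 6  ⇒  r_B = 6 − 1 = 5

rB=5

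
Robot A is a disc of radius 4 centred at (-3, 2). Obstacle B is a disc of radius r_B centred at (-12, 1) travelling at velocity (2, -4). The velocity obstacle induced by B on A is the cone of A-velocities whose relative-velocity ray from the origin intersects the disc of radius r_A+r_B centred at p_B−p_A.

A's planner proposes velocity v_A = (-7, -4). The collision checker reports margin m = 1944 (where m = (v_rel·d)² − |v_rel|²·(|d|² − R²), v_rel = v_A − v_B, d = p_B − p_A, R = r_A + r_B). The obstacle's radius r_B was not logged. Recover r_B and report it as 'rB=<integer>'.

m = 1944
d = (-9, -1);  v_rel = (-9, 0),  |v_rel|² = 81
v_rel×d = (-9)·(-1) − (0)·(-9) = 9
since m = R²·81 − 9²:  R² = (81 + 1944) / 81 = 25
R = √25 = 5  ⇒  r_B = 5 − 4 = 1

rB=1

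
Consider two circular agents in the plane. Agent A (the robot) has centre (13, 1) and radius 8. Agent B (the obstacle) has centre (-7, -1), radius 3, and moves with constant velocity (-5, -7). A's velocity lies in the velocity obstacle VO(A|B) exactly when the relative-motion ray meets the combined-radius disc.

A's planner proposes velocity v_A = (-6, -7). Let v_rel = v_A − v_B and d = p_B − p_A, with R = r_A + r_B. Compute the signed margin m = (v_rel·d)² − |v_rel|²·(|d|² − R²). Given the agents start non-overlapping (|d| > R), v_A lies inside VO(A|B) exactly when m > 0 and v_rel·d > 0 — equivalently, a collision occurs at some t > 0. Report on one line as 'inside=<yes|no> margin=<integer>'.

d = (-20, -2),  |d|² = 404;  R = 8+3 = 11,  c = 404−11² = 283
v_rel = (-1, 0),  |v_rel|² = 1;  v_rel·d = (-1)·(-20) + (0)·(-2) = 20
1·t² − 40·t + 283 = 0  ⇒  m = 20² − 1·283 = 117
m = 117 > 0,  v_rel·d = 20 > 0  ⇒  inside

inside=yes margin=117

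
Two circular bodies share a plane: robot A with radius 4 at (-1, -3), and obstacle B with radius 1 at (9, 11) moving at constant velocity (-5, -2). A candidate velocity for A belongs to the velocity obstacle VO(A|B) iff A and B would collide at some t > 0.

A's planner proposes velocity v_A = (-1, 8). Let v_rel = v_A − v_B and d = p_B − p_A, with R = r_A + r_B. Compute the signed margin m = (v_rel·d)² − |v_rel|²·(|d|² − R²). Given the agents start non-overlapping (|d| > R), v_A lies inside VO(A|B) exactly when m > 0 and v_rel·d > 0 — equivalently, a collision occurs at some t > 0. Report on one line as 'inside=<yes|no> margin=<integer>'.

d = (10, 14),  |d|² = 296;  R = 4+1 = 5,  c = 296−5² = 271
v_rel = (4, 10),  |v_rel|² = 116;  v_rel·d = (4)·(10) + (10)·(14) = 180
116·t² − 360·t + 271 = 0  ⇒  m = 180² − 116·271 = 964
m = 964 > 0,  v_rel·d = 180 > 0  ⇒  inside

inside=yes margin=964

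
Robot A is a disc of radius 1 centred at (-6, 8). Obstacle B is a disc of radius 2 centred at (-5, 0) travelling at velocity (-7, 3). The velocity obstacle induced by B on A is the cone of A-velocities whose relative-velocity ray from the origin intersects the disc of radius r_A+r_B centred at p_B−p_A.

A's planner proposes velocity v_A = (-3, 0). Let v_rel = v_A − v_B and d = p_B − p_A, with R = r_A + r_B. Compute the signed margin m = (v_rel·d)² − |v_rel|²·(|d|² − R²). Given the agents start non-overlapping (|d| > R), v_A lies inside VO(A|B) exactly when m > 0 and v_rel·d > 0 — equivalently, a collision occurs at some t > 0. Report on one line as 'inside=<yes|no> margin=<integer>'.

d = (1, -8),  |d|² = 65;  R = 1+2 = 3,  c = 65−3² = 56
v_rel = (4, -3),  |v_rel|² = 25;  v_rel·d = (4)·(1) + (-3)·(-8) = 28
25·t² − 56·t + 56 = 0  ⇒  m = 28² − 25·56 = -616
m = -616 < 0,  v_rel·d = 28 > 0  ⇒  outside

inside=no margin=-616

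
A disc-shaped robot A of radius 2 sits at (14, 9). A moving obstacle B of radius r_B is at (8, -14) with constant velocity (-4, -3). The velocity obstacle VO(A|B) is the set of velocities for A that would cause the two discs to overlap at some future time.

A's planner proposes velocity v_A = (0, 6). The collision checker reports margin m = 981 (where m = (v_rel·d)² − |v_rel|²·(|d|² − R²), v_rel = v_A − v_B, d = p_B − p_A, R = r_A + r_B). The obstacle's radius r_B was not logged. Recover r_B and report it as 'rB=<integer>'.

m = 981
d = (-6, -23);  v_rel = (4, 9),  |v_rel|² = 97
v_rel×d = (4)·(-23) − (9)·(-6) = -38
since m = R²·97 − (-38)²:  R² = (1444 + 981) / 97 = 25
R = √25 = 5  ⇒  r_B = 5 − 2 = 3

rB=3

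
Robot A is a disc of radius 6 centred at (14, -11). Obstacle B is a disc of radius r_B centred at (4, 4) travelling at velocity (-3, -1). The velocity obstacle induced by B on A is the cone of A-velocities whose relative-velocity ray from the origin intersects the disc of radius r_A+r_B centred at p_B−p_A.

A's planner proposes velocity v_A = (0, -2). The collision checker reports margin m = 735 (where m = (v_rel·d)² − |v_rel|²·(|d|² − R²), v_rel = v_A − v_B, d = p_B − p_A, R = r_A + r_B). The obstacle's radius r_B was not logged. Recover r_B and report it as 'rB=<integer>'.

m = 735
d = (-10, 15);  v_rel = (3, -1),  |v_rel|² = 10
v_rel×d = (3)·(15) − (-1)·(-10) = 35
since m = R²·10 − 35²:  R² = (1225 + 735) / 10 = 196
R = √196 = 14  ⇒  r_B = 14 − 6 = 8

rB=8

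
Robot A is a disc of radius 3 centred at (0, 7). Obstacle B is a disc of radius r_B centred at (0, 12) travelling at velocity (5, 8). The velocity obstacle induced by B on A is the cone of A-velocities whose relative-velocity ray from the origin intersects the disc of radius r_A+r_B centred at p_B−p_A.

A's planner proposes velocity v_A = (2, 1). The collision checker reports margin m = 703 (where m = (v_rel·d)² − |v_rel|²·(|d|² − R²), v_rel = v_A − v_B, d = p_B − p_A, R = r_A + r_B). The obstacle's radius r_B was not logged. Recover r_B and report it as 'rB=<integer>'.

m = 703
d = (0, 5);  v_rel = (-3, -7),  |v_rel|² = 58
v_rel×d = (-3)·(5) − (-7)·(0) = -15
since m = R²·58 − (-15)²:  R² = (225 + 703) / 58 = 16
R = √16 = 4  ⇒  r_B = 4 − 3 = 1

rB=1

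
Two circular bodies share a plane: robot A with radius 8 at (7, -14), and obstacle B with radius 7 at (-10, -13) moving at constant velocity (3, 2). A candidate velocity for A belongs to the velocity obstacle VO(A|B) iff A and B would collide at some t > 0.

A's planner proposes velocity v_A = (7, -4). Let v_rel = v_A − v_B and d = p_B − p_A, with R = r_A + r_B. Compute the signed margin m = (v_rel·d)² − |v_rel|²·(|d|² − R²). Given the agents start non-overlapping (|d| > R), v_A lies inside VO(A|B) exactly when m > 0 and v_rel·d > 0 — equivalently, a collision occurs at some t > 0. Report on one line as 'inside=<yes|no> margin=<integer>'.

d = (-17, 1),  |d|² = 290;  R = 8+7 = 15,  c = 290−15² = 65
v_rel = (4, -6),  |v_rel|² = 52;  v_rel·d = (4)·(-17) + (-6)·(1) = -74
52·t² + 148·t + 65 = 0  ⇒  m = (-74)² − 52·65 = 2096
m = 2096 > 0,  v_rel·d = -74 < 0  ⇒  outside

inside=no margin=2096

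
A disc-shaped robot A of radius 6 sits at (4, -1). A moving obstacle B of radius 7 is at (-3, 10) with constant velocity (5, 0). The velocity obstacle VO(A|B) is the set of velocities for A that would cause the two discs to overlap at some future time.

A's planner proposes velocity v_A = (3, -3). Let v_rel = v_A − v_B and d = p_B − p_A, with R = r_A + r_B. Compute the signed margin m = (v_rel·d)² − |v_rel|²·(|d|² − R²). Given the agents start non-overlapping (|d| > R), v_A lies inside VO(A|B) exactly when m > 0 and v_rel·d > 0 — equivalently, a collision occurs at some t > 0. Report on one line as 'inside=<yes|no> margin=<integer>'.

d = (-7, 11),  |d|² = 170;  R = 6+7 = 13,  c = 170−13² = 1
v_rel = (-2, -3),  |v_rel|² = 13;  v_rel·d = (-2)·(-7) + (-3)·(11) = -19
13·t² + 38·t + 1 = 0  ⇒  m = (-19)² − 13·1 = 348
m = 348 > 0,  v_rel·d = -19 < 0  ⇒  outside

inside=no margin=348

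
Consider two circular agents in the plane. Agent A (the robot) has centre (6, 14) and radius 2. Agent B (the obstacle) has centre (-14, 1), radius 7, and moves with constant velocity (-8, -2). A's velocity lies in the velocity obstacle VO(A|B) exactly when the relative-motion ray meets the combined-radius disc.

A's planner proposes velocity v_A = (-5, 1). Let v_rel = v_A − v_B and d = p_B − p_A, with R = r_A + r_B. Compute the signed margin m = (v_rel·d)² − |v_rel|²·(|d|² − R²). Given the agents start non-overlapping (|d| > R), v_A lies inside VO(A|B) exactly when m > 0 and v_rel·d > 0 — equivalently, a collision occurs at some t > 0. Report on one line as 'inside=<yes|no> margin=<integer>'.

d = (-20, -13),  |d|² = 569;  R = 2+7 = 9,  c = 569−9² = 488
v_rel = (3, 3),  |v_rel|² = 18;  v_rel·d = (3)·(-20) + (3)·(-13) = -99
18·t² + 198·t + 488 = 0  ⇒  m = (-99)² − 18·488 = 1017
m = 1017 > 0,  v_rel·d = -99 < 0  ⇒  outside

inside=no margin=1017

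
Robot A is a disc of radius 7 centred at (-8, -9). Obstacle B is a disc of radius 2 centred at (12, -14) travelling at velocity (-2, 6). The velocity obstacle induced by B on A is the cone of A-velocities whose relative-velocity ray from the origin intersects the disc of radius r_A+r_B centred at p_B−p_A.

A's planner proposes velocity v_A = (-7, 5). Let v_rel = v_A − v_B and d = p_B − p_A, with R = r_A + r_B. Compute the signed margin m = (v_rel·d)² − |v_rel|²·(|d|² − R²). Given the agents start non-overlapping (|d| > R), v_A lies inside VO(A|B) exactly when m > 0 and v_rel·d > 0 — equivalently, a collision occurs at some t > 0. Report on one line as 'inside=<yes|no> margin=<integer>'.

d = (20, -5),  |d|² = 425;  R = 7+2 = 9,  c = 425−9² = 344
v_rel = (-5, -1),  |v_rel|² = 26;  v_rel·d = (-5)·(20) + (-1)·(-5) = -95
26·t² + 190·t + 344 = 0  ⇒  m = (-95)² − 26·344 = 81
m = 81 > 0,  v_rel·d = -95 < 0  ⇒  outside

inside=no margin=81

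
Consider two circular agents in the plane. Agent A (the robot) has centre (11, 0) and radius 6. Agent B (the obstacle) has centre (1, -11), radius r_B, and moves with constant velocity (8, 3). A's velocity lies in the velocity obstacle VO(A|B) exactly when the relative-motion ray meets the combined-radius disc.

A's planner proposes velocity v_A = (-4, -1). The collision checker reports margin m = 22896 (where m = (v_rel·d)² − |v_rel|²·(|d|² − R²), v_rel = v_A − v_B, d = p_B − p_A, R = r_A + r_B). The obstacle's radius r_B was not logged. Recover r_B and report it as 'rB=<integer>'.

m = 22896
d = (-10, -11);  v_rel = (-12, -4),  |v_rel|² = 160
v_rel×d = (-12)·(-11) − (-4)·(-10) = 92
since m = R²·160 − 92²:  R² = (8464 + 22896) / 160 = 196
R = √196 = 14  ⇒  r_B = 14 − 6 = 8

rB=8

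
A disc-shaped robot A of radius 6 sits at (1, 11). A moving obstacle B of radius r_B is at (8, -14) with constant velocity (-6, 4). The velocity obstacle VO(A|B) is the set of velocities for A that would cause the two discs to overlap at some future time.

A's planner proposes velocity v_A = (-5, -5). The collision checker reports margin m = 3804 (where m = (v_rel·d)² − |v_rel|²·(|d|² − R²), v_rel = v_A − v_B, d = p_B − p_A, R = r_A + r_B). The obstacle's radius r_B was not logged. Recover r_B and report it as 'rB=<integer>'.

m = 3804
d = (7, -25);  v_rel = (1, -9),  |v_rel|² = 82
v_rel×d = (1)·(-25) − (-9)·(7) = 38
since m = R²·82 − 38²:  R² = (1444 + 3804) / 82 = 64
R = √64 = 8  ⇒  r_B = 8 − 6 = 2

rB=2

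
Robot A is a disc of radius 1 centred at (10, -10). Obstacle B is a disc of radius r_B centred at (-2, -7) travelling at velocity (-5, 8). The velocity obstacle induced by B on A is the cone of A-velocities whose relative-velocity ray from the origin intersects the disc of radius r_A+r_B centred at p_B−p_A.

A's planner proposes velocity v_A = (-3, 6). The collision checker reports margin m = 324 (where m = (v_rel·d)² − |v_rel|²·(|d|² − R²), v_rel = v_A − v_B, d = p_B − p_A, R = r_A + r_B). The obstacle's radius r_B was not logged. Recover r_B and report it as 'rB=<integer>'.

m = 324
d = (-12, 3);  v_rel = (2, -2),  |v_rel|² = 8
v_rel×d = (2)·(3) − (-2)·(-12) = -18
since m = R²·8 − (-18)²:  R² = (324 + 324) / 8 = 81
R = √81 = 9  ⇒  r_B = 9 − 1 = 8

rB=8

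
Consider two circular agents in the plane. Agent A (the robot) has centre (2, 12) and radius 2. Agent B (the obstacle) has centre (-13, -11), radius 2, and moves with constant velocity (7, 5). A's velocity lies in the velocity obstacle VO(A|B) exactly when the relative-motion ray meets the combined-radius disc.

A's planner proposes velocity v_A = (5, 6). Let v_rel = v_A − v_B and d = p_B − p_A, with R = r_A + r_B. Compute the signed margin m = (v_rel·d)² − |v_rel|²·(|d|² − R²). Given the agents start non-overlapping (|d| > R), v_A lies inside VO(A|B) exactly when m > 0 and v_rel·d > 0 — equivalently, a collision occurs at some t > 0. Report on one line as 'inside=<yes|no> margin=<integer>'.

d = (-15, -23),  |d|² = 754;  R = 2+2 = 4,  c = 754−4² = 738
v_rel = (-2, 1),  |v_rel|² = 5;  v_rel·d = (-2)·(-15) + (1)·(-23) = 7
5·t² − 14·t + 738 = 0  ⇒  m = 7² − 5·738 = -3641
m = -3641 < 0,  v_rel·d = 7 > 0  ⇒  outside

inside=no margin=-3641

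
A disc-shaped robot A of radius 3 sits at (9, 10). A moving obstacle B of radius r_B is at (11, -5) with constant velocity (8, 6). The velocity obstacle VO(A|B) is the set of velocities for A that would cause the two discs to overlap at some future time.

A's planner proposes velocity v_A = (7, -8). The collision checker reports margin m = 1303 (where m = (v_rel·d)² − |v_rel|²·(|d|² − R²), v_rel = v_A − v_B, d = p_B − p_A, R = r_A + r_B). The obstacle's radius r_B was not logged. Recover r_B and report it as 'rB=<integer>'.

m = 1303
d = (2, -15);  v_rel = (-1, -14),  |v_rel|² = 197
v_rel×d = (-1)·(-15) − (-14)·(2) = 43
since m = R²·197 − 43²:  R² = (1849 + 1303) / 197 = 16
R = √16 = 4  ⇒  r_B = 4 − 3 = 1

rB=1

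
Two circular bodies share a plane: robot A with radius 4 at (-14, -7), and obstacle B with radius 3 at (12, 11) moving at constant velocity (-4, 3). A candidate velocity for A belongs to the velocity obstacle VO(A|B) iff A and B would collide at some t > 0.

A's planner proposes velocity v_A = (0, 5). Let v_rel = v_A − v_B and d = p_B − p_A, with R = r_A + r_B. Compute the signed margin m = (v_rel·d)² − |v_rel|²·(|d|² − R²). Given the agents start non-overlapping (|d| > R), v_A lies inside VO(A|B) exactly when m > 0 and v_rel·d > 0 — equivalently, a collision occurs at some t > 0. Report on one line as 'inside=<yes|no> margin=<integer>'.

d = (26, 18),  |d|² = 1000;  R = 4+3 = 7,  c = 1000−7² = 951
v_rel = (4, 2),  |v_rel|² = 20;  v_rel·d = (4)·(26) + (2)·(18) = 140
20·t² − 280·t + 951 = 0  ⇒  m = 140² − 20·951 = 580
m = 580 > 0,  v_rel·d = 140 > 0  ⇒  inside

inside=yes margin=580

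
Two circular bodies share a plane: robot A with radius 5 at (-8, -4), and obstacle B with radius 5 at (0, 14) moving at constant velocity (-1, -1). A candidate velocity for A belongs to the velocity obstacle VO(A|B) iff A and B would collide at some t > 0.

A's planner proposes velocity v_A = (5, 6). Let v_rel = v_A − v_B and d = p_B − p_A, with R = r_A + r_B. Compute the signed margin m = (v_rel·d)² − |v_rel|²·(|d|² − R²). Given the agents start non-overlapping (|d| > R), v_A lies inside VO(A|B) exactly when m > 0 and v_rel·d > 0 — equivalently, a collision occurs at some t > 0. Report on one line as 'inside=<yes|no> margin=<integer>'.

d = (8, 18),  |d|² = 388;  R = 5+5 = 10,  c = 388−10² = 288
v_rel = (6, 7),  |v_rel|² = 85;  v_rel·d = (6)·(8) + (7)·(18) = 174
85·t² − 348·t + 288 = 0  ⇒  m = 174² − 85·288 = 5796
m = 5796 > 0,  v_rel·d = 174 > 0  ⇒  inside

inside=yes margin=5796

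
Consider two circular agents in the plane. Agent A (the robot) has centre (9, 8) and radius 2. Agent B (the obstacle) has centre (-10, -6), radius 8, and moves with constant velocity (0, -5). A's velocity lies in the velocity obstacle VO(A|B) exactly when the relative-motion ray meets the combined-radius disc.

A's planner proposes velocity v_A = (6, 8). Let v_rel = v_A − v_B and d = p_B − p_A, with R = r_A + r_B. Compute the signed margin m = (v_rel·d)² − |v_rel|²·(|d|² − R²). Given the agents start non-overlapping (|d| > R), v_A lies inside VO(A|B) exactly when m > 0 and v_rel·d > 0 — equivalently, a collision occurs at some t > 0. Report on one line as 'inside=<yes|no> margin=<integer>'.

d = (-19, -14),  |d|² = 557;  R = 2+8 = 10,  c = 557−10² = 457
v_rel = (6, 13),  |v_rel|² = 205;  v_rel·d = (6)·(-19) + (13)·(-14) = -296
205·t² + 592·t + 457 = 0  ⇒  m = (-296)² − 205·457 = -6069
m = -6069 < 0,  v_rel·d = -296 < 0  ⇒  outside

inside=no margin=-6069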